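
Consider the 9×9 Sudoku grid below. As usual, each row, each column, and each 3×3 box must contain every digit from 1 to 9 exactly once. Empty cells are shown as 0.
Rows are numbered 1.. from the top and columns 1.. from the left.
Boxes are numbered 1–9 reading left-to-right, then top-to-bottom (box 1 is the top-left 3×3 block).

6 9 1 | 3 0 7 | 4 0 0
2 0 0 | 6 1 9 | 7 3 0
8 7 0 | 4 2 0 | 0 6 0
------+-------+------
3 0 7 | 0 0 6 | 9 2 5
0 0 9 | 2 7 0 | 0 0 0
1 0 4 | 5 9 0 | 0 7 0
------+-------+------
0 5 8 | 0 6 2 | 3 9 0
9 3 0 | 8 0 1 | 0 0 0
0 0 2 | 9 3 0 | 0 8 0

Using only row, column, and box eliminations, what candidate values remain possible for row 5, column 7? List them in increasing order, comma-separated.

1,6,8

Row 5 already contains {2, 7, 9}.
Column 7 already contains {3, 4, 7, 9}.
Its 3×3 block (box 6) already contains {2, 5, 7, 9}.
Removing those from 1–9 leaves {1, 6, 8} as the candidates for row 5, column 7.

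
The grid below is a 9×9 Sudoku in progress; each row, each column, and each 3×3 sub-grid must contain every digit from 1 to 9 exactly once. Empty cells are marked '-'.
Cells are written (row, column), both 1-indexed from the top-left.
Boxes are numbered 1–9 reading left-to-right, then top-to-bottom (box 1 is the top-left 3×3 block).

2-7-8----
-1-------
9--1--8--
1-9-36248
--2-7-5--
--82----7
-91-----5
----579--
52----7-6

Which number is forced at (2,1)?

Cell (2,1) itself could take any of {3, 4, 6, 8} by direct elimination.
Consider where 8 can go in row 2.
(2,3) is out (column 3 already has a 8). (2,4) is out (box 2 already has a 8). (2,5) is out (column 5 already has a 8). (2,6) is out (box 2 already has a 8). The remaining empty cells in row 2 are similarly blocked.
So the only cell in row 2 that can hold 8 is (2,1).
Therefore (2,1) = 8.

8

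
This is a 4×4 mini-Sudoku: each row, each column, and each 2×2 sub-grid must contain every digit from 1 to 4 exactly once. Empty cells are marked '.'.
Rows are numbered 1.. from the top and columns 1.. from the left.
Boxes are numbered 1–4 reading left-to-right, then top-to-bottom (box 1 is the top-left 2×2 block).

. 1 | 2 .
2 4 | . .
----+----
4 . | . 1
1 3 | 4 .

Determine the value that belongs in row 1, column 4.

4

Cell row 1, column 4 itself could take any of {3, 4} by direct elimination.
Consider where 4 can go in box 2.
row 2, column 3 is out (row 2 already has a 4).
row 2, column 4 is out (row 2 already has a 4).
So the only cell in box 2 that can hold 4 is row 1, column 4.
Therefore row 1, column 4 = 4.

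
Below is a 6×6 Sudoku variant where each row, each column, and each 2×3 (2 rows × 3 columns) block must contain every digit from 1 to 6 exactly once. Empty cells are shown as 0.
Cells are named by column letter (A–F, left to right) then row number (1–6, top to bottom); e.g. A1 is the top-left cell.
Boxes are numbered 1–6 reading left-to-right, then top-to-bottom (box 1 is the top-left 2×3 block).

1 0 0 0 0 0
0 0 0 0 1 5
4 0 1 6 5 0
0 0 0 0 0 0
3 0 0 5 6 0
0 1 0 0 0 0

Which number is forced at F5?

Cell F5 itself could take any of {1, 2, 4} by direct elimination.
Consider where 1 can go in box 6.
D6 is out (row 6 already has a 1).
E6 is out (row 6 already has a 1).
F6 is out (row 6 already has a 1).
So the only cell in box 6 that can hold 1 is F5.
Therefore F5 = 1.

1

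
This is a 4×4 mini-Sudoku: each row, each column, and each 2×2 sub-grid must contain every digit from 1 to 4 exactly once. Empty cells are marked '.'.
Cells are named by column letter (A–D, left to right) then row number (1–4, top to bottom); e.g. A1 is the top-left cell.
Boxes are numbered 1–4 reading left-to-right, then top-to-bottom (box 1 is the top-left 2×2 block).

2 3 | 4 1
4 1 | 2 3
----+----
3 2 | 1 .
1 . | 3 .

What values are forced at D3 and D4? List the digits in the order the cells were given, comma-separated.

4,2

For D3:
  Row 3 already contains {1, 2, 3}.
  Column D already contains {1, 3}.
  Its 2×2 block (box 4) already contains {1, 3}.
  The only value from 1–4 not eliminated is 4, so D3 = 4.
For D4:
  Consider where 2 can go in box 4.
  D3 is out (row 3 already has a 2).
  So the only cell in box 4 that can hold 2 is D4.
  So D4 = 2.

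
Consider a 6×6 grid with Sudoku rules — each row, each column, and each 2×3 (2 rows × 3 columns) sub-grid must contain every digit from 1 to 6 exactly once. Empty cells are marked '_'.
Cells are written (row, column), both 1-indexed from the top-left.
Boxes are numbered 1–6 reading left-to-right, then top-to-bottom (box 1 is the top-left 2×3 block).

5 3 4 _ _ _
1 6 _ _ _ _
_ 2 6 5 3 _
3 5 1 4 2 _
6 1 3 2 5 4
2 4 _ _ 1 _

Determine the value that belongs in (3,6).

1

Row 3 already contains {2, 3, 5, 6}.
Column 6 already contains {4}.
Its 2×3 block (box 4) already contains {2, 3, 4, 5}.
The only value from 1–6 not eliminated is 1, so (3,6) = 1.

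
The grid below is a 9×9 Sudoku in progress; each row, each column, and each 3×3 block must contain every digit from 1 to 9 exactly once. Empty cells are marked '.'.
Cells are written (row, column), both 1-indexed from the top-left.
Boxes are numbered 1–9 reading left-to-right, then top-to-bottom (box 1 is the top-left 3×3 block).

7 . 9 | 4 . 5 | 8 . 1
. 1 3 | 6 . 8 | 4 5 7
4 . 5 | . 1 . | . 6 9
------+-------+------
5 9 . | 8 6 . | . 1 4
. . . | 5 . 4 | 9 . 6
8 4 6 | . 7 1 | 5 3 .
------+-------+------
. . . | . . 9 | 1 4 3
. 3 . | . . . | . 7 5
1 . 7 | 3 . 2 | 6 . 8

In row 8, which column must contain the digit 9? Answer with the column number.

Consider where 9 can go in row 8.
(8,3) is out (column 3 already has a 9).
(8,4) is out (box 8 already has a 9).
(8,5) is out (box 8 already has a 9).
(8,6) is out (column 6 already has a 9).
(8,7) is out (column 7 already has a 9).
So the only cell in row 8 that can hold 9 is (8,1).
That is column 1.

1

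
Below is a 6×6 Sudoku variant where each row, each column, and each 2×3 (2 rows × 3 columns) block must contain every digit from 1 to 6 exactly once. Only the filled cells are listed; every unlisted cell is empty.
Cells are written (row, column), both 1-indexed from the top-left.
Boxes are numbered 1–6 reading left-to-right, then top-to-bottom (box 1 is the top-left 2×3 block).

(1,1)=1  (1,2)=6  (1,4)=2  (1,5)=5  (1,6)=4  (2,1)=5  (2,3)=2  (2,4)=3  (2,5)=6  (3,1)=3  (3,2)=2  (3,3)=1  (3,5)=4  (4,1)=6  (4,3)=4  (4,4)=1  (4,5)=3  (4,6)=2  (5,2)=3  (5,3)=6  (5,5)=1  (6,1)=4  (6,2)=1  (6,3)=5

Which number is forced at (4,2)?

Row 4 already contains {1, 2, 3, 4, 6}.
Column 2 already contains {1, 2, 3, 6}.
Its 2×3 block (box 3) already contains {1, 2, 3, 4, 6}.
The only value from 1–6 not eliminated is 5, so (4,2) = 5.

5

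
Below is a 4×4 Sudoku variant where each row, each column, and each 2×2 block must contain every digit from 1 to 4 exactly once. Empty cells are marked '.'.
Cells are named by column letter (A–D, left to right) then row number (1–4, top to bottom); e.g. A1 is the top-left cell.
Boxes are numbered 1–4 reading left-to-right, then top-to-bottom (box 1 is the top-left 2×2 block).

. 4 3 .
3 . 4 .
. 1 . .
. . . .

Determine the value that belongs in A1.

Cell A1 itself could take any of {1, 2} by direct elimination.
Consider where 1 can go in column A.
A3 is out (row 3 already has a 1).
A4 is out (box 3 already has a 1).
So the only cell in column A that can hold 1 is A1.
Therefore A1 = 1.

1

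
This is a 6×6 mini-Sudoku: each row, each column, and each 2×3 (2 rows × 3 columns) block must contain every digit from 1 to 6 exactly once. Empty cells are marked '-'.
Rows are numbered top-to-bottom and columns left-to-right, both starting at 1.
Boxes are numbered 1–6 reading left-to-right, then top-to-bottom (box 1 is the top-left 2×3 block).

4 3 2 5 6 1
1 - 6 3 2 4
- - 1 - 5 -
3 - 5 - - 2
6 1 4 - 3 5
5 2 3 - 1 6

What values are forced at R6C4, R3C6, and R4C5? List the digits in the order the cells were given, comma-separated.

4,3,4

For R6C4:
  Row 6 already contains {1, 2, 3, 5, 6}.
  Column 4 already contains {3, 5}.
  Its 2×3 block (box 6) already contains {1, 3, 5, 6}.
  The only value from 1–6 not eliminated is 4, so R6C4 = 4.
For R3C6:
  Row 3 already contains {1, 5}.
  Column 6 already contains {1, 2, 4, 5, 6}.
  Its 2×3 block (box 4) already contains {2, 5}.
  The only value from 1–6 not eliminated is 3, so R3C6 = 3.
For R4C5:
  Row 4 already contains {2, 3, 5}.
  Column 5 already contains {1, 2, 3, 5, 6}.
  Its 2×3 block (box 4) already contains {2, 5}.
  The only value from 1–6 not eliminated is 4, so R4C5 = 4.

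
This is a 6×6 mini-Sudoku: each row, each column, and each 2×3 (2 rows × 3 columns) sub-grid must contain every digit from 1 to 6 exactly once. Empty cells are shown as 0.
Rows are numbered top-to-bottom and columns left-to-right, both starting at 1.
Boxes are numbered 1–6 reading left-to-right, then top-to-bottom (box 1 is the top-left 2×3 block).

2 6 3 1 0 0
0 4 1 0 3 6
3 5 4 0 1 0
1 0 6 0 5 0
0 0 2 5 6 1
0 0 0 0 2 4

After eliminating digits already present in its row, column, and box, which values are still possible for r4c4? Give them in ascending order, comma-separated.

2,3,4

Row 4 already contains {1, 5, 6}.
Column 4 already contains {1, 5}.
Its 2×3 block (box 4) already contains {1, 5}.
Removing those from 1–6 leaves {2, 3, 4} as the candidates for r4c4.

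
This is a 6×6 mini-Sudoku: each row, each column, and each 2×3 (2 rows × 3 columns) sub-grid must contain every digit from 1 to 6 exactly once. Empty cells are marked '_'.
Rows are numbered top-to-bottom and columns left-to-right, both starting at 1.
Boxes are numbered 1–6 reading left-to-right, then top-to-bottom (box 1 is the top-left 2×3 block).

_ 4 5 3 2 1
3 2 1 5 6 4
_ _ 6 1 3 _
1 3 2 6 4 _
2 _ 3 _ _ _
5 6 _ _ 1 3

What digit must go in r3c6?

Cell r3c6 itself could take any of {2, 5} by direct elimination.
Consider where 2 can go in box 4.
r4c6 is out (row 4 already has a 2).
So the only cell in box 4 that can hold 2 is r3c6.
Therefore r3c6 = 2.

2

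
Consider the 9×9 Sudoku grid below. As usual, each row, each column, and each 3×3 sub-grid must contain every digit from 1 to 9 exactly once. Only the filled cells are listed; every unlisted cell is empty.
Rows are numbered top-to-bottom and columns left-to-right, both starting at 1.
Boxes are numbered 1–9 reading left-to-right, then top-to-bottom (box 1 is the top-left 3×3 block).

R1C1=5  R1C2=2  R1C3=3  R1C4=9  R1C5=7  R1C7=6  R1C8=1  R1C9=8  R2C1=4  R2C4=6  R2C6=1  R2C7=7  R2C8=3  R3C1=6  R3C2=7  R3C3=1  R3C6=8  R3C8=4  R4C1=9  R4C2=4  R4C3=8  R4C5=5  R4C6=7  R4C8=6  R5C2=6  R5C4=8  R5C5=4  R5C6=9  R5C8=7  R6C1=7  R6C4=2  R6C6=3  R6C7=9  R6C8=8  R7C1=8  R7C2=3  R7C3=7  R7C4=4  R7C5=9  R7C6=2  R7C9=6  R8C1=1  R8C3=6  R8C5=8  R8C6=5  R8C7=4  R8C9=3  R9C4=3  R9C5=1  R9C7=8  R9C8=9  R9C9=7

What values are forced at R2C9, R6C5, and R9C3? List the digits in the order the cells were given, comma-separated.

For R2C9:
  Consider where 5 can go in row 2.
  R2C2 is out (box 1 already has a 5).
  R2C3 is out (box 1 already has a 5).
  R2C5 is out (column 5 already has a 5).
  So the only cell in row 2 that can hold 5 is R2C9.
  So R2C9 = 5.
For R6C5:
  Row 6 already contains {2, 3, 7, 8, 9}.
  Column 5 already contains {1, 4, 5, 7, 8, 9}.
  Its 3×3 block (box 5) already contains {2, 3, 4, 5, 7, 8, 9}.
  The only value from 1–9 not eliminated is 6, so R6C5 = 6.
For R9C3:
  Consider where 4 can go in box 7.
  R8C2 is out (row 8 already has a 4).
  R9C1 is out (column 1 already has a 4).
  R9C2 is out (column 2 already has a 4).
  So the only cell in box 7 that can hold 4 is R9C3.
  So R9C3 = 4.

5,6,4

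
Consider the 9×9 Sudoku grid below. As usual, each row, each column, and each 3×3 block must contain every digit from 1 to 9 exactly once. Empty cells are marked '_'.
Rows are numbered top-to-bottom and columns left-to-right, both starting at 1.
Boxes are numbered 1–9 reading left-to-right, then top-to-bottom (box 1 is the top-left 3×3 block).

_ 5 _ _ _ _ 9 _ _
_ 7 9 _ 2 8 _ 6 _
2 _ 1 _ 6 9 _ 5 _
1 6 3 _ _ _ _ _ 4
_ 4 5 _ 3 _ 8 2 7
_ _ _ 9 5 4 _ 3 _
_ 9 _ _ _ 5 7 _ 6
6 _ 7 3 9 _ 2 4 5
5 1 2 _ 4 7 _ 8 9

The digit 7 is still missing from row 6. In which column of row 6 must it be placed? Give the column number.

1

Consider where 7 can go in row 6.
r6c2 is out (column 2 already has a 7).
r6c3 is out (column 3 already has a 7).
r6c7 is out (column 7 already has a 7).
r6c9 is out (column 9 already has a 7).
So the only cell in row 6 that can hold 7 is r6c1.
That is column 1.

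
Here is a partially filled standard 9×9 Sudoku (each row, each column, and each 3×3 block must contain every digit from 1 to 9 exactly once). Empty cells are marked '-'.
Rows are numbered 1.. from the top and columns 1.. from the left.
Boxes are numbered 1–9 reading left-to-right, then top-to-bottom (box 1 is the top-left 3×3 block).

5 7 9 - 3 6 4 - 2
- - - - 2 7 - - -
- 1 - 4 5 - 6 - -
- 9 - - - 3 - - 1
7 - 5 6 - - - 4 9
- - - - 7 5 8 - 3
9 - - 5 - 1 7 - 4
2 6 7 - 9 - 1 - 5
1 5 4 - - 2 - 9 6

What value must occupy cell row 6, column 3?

Cell row 6, column 3 itself could take any of {1, 2, 6} by direct elimination.
Consider where 1 can go in column 3.
row 2, column 3 is out (box 1 already has a 1).
row 3, column 3 is out (row 3 already has a 1).
row 4, column 3 is out (row 4 already has a 1).
row 7, column 3 is out (row 7 already has a 1).
So the only cell in column 3 that can hold 1 is row 6, column 3.
Therefore row 6, column 3 = 1.

1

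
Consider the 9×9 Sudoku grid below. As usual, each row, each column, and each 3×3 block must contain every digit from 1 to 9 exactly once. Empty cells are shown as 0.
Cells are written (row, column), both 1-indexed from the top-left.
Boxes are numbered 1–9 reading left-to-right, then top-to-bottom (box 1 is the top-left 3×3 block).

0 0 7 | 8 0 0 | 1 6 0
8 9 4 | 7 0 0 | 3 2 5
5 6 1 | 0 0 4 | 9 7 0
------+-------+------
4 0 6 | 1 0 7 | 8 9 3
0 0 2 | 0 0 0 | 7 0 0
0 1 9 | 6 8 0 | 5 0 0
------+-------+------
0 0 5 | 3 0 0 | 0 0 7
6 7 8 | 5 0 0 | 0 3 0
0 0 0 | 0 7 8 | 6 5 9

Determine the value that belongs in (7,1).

9

Cell (7,1) itself could take any of {1, 2, 9} by direct elimination.
Consider where 9 can go in box 7.
(7,2) is out (column 2 already has a 9).
(9,1) is out (row 9 already has a 9).
(9,2) is out (row 9 already has a 9).
(9,3) is out (row 9 already has a 9).
So the only cell in box 7 that can hold 9 is (7,1).
Therefore (7,1) = 9.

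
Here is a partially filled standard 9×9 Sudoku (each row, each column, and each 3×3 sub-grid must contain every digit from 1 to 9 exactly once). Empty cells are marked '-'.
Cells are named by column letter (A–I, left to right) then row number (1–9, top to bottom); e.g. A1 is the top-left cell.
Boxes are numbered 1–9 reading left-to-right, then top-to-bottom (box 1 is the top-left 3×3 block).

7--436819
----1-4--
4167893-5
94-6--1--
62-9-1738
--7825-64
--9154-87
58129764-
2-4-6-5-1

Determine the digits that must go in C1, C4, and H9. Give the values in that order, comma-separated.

2,8,9

For C1:
  Consider where 2 can go in row 1.
  B1 is out (column B already has a 2).
  So the only cell in row 1 that can hold 2 is C1.
  So C1 = 2.
For C4:
  Consider where 8 can go in row 4.
  E4 is out (column E already has a 8).
  F4 is out (box 5 already has a 8).
  H4 is out (column H already has a 8).
  I4 is out (column I already has a 8).
  So the only cell in row 4 that can hold 8 is C4.
  So C4 = 8.
For H9:
  Row 9 already contains {1, 2, 4, 5, 6}.
  Column H already contains {1, 3, 4, 6, 8}.
  Its 3×3 block (box 9) already contains {1, 4, 5, 6, 7, 8}.
  The only value from 1–9 not eliminated is 9, so H9 = 9.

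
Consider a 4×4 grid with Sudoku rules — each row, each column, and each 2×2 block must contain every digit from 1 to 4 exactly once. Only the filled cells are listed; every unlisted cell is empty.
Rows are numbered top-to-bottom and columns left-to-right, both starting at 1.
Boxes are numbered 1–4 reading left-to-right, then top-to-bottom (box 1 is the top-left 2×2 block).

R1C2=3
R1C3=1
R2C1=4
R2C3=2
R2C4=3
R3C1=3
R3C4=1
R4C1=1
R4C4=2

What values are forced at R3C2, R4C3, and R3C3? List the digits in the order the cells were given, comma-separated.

2,3,4

For R3C2:
  Consider where 2 can go in column 2.
  R2C2 is out (row 2 already has a 2).
  R4C2 is out (row 4 already has a 2).
  So the only cell in column 2 that can hold 2 is R3C2.
  So R3C2 = 2.
For R4C3:
  Consider where 3 can go in row 4.
  R4C2 is out (column 2 already has a 3).
  So the only cell in row 4 that can hold 3 is R4C3.
  So R4C3 = 3.
For R3C3:
  Row 3 already contains {1, 3}.
  Column 3 already contains {1, 2}.
  Its 2×2 block (box 4) already contains {1, 2}.
  The only value from 1–4 not eliminated is 4, so R3C3 = 4.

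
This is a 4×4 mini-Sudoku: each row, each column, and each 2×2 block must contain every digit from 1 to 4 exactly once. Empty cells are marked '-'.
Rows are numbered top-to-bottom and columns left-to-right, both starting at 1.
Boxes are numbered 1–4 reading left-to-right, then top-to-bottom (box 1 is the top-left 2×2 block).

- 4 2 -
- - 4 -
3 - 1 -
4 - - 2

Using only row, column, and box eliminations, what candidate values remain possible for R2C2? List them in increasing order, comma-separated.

1,2,3

Row 2 already contains {4}.
Column 2 already contains {4}.
Its 2×2 block (box 1) already contains {4}.
Removing those from 1–4 leaves {1, 2, 3} as the candidates for R2C2.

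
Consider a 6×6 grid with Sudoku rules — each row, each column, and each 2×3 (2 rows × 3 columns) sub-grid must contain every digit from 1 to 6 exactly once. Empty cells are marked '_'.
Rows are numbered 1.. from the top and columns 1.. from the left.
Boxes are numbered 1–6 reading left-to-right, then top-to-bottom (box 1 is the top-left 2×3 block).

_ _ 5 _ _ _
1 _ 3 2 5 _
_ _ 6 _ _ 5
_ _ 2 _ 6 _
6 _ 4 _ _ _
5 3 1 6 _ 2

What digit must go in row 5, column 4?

Cell row 5, column 4 itself could take any of {1, 3, 5} by direct elimination.
Consider where 5 can go in box 6.
row 5, column 5 is out (column 5 already has a 5).
row 5, column 6 is out (column 6 already has a 5).
row 6, column 5 is out (row 6 already has a 5).
So the only cell in box 6 that can hold 5 is row 5, column 4.
Therefore row 5, column 4 = 5.

5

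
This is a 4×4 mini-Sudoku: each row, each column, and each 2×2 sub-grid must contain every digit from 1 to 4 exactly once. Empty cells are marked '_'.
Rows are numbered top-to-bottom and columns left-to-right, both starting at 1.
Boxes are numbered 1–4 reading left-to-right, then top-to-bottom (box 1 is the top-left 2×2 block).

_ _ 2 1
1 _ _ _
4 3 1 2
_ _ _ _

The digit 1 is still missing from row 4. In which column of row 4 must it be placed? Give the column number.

Consider where 1 can go in row 4.
R4C1 is out (column 1 already has a 1).
R4C3 is out (column 3 already has a 1).
R4C4 is out (column 4 already has a 1).
So the only cell in row 4 that can hold 1 is R4C2.
That is column 2.

2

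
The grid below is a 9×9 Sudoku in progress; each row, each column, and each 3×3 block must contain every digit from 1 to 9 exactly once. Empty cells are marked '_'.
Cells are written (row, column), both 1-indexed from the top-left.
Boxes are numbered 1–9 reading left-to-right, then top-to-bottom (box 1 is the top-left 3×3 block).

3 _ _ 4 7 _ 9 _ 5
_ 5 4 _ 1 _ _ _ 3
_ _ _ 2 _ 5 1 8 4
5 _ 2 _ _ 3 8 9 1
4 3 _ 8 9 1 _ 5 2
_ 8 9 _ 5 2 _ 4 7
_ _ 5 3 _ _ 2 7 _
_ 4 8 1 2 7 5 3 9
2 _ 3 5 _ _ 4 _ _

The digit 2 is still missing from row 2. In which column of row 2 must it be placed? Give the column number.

8

Consider where 2 can go in row 2.
(2,1) is out (column 1 already has a 2).
(2,4) is out (column 4 already has a 2).
(2,6) is out (column 6 already has a 2).
(2,7) is out (column 7 already has a 2).
So the only cell in row 2 that can hold 2 is (2,8).
That is column 8.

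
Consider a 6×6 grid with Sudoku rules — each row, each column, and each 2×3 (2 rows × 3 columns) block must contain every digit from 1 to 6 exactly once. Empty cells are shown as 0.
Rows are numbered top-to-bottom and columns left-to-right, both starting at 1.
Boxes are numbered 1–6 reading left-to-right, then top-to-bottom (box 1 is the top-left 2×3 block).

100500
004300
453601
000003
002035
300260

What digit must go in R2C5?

1

Cell R2C5 itself could take any of {1, 2} by direct elimination.
Consider where 1 can go in column 5.
R1C5 is out (row 1 already has a 1).
R3C5 is out (row 3 already has a 1).
R4C5 is out (box 4 already has a 1).
So the only cell in column 5 that can hold 1 is R2C5.
Therefore R2C5 = 1.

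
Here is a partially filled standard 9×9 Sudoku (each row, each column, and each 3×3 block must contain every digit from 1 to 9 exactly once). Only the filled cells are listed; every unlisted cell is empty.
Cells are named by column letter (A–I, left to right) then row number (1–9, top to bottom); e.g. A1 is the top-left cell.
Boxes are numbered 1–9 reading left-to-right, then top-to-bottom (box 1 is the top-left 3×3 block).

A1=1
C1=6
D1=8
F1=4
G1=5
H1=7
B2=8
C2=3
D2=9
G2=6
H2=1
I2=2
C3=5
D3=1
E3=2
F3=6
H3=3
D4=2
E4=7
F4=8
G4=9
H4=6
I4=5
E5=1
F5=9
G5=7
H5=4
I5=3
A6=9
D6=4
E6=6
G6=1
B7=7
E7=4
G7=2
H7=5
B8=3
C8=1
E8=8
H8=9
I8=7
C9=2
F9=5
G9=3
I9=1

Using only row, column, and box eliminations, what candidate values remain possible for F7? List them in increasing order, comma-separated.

1,3

Row 7 already contains {2, 4, 5, 7}.
Column F already contains {4, 5, 6, 8, 9}.
Its 3×3 block (box 8) already contains {4, 5, 8}.
Removing those from 1–9 leaves {1, 3} as the candidates for F7.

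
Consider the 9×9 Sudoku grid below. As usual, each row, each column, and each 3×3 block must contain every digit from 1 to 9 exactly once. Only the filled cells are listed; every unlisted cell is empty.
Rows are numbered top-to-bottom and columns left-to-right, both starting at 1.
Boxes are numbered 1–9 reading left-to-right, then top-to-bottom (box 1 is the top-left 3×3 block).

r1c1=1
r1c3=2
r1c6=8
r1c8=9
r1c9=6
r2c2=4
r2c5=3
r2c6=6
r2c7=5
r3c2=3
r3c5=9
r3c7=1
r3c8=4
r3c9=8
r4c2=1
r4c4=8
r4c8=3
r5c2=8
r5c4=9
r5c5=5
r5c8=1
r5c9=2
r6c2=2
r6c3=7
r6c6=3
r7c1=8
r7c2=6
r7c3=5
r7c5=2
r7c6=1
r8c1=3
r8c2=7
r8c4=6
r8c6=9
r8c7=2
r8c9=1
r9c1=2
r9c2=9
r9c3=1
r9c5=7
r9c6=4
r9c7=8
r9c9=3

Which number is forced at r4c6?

2

Cell r4c6 itself could take any of {2, 7} by direct elimination.
Consider where 2 can go in box 5.
r4c5 is out (column 5 already has a 2).
r5c6 is out (row 5 already has a 2).
r6c4 is out (row 6 already has a 2).
r6c5 is out (row 6 already has a 2).
So the only cell in box 5 that can hold 2 is r4c6.
Therefore r4c6 = 2.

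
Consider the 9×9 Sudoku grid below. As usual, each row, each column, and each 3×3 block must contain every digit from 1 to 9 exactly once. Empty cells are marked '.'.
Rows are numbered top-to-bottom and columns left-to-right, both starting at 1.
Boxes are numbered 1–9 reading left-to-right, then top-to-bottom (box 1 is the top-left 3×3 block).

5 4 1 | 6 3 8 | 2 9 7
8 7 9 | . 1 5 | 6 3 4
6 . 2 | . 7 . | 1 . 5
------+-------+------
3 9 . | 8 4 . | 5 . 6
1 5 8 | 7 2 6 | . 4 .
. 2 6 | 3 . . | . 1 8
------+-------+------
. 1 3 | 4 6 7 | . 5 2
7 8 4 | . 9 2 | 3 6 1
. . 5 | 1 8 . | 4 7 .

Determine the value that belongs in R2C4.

Row 2 already contains {1, 3, 4, 5, 6, 7, 8, 9}.
Column 4 already contains {1, 3, 4, 6, 7, 8}.
Its 3×3 block (box 2) already contains {1, 3, 5, 6, 7, 8}.
The only value from 1–9 not eliminated is 2, so R2C4 = 2.

2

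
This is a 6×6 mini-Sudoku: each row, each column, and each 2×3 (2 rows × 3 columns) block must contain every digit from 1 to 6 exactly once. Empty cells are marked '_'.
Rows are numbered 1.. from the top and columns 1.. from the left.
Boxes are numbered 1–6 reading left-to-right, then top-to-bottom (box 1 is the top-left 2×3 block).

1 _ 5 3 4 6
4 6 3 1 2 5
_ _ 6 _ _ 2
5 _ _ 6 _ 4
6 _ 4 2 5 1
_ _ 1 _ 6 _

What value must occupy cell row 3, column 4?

5

Row 3 already contains {2, 6}.
Column 4 already contains {1, 2, 3, 6}.
Its 2×3 block (box 4) already contains {2, 4, 6}.
The only value from 1–6 not eliminated is 5, so row 3, column 4 = 5.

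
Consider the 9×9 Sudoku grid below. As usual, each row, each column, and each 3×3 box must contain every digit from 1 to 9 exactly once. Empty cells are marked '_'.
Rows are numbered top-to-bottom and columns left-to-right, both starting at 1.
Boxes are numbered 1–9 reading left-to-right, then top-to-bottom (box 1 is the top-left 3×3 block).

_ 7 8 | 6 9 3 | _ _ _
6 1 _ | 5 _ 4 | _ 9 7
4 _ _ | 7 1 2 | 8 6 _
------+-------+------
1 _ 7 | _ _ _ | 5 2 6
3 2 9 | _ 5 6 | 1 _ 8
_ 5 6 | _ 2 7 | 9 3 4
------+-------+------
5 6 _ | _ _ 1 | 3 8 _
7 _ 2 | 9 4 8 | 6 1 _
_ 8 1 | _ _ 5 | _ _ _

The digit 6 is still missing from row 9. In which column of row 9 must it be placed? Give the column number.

5

Consider where 6 can go in row 9.
r9c1 is out (column 1 already has a 6).
r9c4 is out (column 4 already has a 6).
r9c7 is out (column 7 already has a 6).
r9c8 is out (column 8 already has a 6).
r9c9 is out (column 9 already has a 6).
So the only cell in row 9 that can hold 6 is r9c5.
That is column 5.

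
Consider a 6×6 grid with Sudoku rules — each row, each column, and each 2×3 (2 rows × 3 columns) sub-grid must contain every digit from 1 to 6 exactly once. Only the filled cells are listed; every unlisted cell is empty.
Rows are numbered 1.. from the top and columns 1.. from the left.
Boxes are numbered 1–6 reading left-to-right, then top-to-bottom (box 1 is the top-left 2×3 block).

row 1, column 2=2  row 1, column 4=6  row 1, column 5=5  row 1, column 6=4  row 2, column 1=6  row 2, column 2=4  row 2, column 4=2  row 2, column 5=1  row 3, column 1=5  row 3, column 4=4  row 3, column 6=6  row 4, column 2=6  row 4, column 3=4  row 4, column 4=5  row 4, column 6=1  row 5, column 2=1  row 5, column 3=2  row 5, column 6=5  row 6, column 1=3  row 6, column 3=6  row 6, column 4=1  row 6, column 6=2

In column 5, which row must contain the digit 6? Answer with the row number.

Consider where 6 can go in column 5.
row 3, column 5 is out (row 3 already has a 6).
row 4, column 5 is out (row 4 already has a 6).
row 6, column 5 is out (row 6 already has a 6).
So the only cell in column 5 that can hold 6 is row 5, column 5.
That is row 5.

5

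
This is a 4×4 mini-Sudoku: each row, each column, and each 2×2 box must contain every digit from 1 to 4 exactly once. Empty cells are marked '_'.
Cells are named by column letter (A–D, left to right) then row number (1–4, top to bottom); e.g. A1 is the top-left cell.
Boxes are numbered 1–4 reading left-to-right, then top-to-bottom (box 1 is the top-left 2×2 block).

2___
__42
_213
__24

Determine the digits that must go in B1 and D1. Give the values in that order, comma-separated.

4,1

For B1:
  Consider where 4 can go in row 1.
  C1 is out (column C already has a 4).
  D1 is out (column D already has a 4).
  So the only cell in row 1 that can hold 4 is B1.
  So B1 = 4.
For D1:
  Row 1 already contains {2}.
  Column D already contains {2, 3, 4}.
  Its 2×2 block (box 2) already contains {2, 4}.
  The only value from 1–4 not eliminated is 1, so D1 = 1.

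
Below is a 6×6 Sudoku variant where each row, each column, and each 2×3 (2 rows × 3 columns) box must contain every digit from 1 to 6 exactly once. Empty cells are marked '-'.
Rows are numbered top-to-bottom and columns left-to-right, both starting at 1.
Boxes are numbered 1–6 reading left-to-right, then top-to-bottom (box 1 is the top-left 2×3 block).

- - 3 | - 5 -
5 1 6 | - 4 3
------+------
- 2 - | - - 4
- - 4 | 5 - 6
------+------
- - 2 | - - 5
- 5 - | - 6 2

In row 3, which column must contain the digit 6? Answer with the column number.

Consider where 6 can go in row 3.
R3C3 is out (column 3 already has a 6).
R3C4 is out (box 4 already has a 6).
R3C5 is out (column 5 already has a 6).
So the only cell in row 3 that can hold 6 is R3C1.
That is column 1.

1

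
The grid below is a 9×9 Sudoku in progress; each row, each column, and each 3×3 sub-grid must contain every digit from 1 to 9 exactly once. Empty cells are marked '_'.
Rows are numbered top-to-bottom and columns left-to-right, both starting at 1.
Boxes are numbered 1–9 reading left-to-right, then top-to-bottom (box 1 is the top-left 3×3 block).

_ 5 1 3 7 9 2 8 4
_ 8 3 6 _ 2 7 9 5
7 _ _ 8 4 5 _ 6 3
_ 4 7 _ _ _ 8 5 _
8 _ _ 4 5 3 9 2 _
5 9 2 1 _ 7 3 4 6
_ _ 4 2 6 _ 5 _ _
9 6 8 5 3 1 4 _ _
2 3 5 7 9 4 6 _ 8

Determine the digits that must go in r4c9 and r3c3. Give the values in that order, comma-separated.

1,9

For r4c9:
  Row 4 already contains {4, 5, 7, 8}.
  Column 9 already contains {3, 4, 5, 6, 8}.
  Its 3×3 block (box 6) already contains {2, 3, 4, 5, 6, 8, 9}.
  The only value from 1–9 not eliminated is 1, so r4c9 = 1.
For r3c3:
  Row 3 already contains {3, 4, 5, 6, 7, 8}.
  Column 3 already contains {1, 2, 3, 4, 5, 7, 8}.
  Its 3×3 block (box 1) already contains {1, 3, 5, 7, 8}.
  The only value from 1–9 not eliminated is 9, so r3c3 = 9.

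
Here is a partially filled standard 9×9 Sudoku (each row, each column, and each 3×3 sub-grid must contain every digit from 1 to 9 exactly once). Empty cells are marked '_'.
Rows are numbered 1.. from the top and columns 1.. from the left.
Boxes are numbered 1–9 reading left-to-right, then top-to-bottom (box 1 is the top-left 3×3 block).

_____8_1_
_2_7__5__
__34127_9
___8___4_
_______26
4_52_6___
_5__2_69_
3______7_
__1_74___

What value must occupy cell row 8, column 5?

Cell row 8, column 5 itself could take any of {5, 6, 8, 9} by direct elimination.
Consider where 8 can go in column 5.
row 1, column 5 is out (row 1 already has a 8).
row 2, column 5 is out (box 2 already has a 8).
row 4, column 5 is out (row 4 already has a 8).
row 5, column 5 is out (box 5 already has a 8).
row 6, column 5 is out (box 5 already has a 8).
So the only cell in column 5 that can hold 8 is row 8, column 5.
Therefore row 8, column 5 = 8.

8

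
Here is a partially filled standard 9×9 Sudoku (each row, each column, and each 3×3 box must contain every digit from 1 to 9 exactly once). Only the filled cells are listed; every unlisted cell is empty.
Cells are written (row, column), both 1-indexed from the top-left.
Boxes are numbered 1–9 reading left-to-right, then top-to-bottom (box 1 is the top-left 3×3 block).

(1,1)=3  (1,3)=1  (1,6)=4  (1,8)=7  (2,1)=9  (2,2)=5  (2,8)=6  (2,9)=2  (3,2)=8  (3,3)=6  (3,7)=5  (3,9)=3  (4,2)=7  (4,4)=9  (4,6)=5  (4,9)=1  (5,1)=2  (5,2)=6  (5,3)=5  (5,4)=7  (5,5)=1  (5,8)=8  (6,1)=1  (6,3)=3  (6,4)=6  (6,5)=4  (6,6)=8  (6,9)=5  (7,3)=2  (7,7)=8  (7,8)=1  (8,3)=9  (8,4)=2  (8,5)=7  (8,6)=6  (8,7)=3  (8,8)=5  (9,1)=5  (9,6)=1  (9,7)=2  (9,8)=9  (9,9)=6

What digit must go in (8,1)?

8

Cell (8,1) itself could take any of {4, 8} by direct elimination.
Consider where 8 can go in row 8.
(8,2) is out (column 2 already has a 8).
(8,9) is out (box 9 already has a 8).
So the only cell in row 8 that can hold 8 is (8,1).
Therefore (8,1) = 8.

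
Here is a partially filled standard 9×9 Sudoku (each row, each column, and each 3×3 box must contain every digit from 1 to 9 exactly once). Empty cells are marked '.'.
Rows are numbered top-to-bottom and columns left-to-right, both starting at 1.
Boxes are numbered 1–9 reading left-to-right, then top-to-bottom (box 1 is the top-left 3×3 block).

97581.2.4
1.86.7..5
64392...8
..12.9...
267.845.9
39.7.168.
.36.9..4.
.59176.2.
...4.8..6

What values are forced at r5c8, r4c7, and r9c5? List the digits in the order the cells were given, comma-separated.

1,4,3

For r5c8:
  Consider where 1 can go in box 6.
  r4c7 is out (row 4 already has a 1).
  r4c8 is out (row 4 already has a 1).
  r4c9 is out (row 4 already has a 1).
  r6c9 is out (row 6 already has a 1).
  So the only cell in box 6 that can hold 1 is r5c8.
  So r5c8 = 1.
For r4c7:
  Consider where 4 can go in box 6.
  r4c8 is out (column 8 already has a 4).
  r4c9 is out (column 9 already has a 4).
  r5c8 is out (row 5 already has a 4).
  r6c9 is out (column 9 already has a 4).
  So the only cell in box 6 that can hold 4 is r4c7.
  So r4c7 = 4.
For r9c5:
  Consider where 3 can go in box 8.
  r7c4 is out (row 7 already has a 3).
  r7c6 is out (row 7 already has a 3).
  So the only cell in box 8 that can hold 3 is r9c5.
  So r9c5 = 3.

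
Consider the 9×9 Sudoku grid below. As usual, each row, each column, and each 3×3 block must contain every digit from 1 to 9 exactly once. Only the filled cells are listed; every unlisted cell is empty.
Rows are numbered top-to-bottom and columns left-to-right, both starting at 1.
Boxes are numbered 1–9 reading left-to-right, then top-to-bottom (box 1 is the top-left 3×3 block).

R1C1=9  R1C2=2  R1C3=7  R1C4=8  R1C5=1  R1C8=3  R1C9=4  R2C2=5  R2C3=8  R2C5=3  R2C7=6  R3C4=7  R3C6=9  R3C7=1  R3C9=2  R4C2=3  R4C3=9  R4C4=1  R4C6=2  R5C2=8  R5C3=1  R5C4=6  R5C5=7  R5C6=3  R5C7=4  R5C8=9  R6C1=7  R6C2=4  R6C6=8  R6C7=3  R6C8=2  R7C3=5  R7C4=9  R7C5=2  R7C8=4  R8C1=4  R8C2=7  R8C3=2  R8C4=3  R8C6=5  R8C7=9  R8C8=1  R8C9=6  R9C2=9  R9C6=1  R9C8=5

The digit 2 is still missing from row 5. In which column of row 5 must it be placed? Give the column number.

1

Consider where 2 can go in row 5.
R5C9 is out (column 9 already has a 2).
So the only cell in row 5 that can hold 2 is R5C1.
That is column 1.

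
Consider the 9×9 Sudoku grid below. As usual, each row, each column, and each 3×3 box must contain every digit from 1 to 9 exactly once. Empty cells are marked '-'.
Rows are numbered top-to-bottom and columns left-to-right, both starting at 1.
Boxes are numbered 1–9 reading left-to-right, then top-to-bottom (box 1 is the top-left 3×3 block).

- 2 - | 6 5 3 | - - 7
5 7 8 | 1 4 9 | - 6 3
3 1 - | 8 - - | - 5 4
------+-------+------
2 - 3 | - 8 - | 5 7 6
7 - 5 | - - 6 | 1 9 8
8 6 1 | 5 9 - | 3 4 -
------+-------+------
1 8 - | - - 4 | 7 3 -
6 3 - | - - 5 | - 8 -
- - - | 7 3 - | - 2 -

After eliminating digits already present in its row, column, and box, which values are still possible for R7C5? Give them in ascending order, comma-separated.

Row 7 already contains {1, 3, 4, 7, 8}.
Column 5 already contains {3, 4, 5, 8, 9}.
Its 3×3 block (box 8) already contains {3, 4, 5, 7}.
Removing those from 1–9 leaves {2, 6} as the candidates for R7C5.

2,6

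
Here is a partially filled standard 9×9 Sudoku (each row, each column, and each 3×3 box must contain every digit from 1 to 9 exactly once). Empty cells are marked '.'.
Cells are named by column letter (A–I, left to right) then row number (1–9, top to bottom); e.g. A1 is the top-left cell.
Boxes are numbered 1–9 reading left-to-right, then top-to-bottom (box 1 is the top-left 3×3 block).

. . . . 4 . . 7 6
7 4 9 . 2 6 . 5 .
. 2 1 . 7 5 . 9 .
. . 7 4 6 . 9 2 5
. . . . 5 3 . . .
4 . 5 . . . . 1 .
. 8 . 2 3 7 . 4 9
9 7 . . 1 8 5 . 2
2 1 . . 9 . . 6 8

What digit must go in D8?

6

Row 8 already contains {1, 2, 5, 7, 8, 9}.
Column D already contains {2, 4}.
Its 3×3 block (box 8) already contains {1, 2, 3, 7, 8, 9}.
The only value from 1–9 not eliminated is 6, so D8 = 6.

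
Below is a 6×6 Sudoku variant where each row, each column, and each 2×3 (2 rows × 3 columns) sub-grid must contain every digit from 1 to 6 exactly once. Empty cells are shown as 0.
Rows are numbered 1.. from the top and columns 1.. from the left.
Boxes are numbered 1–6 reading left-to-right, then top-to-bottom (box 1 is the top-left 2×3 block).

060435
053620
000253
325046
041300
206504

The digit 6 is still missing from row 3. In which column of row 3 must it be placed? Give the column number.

1

Consider where 6 can go in row 3.
row 3, column 2 is out (column 2 already has a 6).
row 3, column 3 is out (column 3 already has a 6).
So the only cell in row 3 that can hold 6 is row 3, column 1.
That is column 1.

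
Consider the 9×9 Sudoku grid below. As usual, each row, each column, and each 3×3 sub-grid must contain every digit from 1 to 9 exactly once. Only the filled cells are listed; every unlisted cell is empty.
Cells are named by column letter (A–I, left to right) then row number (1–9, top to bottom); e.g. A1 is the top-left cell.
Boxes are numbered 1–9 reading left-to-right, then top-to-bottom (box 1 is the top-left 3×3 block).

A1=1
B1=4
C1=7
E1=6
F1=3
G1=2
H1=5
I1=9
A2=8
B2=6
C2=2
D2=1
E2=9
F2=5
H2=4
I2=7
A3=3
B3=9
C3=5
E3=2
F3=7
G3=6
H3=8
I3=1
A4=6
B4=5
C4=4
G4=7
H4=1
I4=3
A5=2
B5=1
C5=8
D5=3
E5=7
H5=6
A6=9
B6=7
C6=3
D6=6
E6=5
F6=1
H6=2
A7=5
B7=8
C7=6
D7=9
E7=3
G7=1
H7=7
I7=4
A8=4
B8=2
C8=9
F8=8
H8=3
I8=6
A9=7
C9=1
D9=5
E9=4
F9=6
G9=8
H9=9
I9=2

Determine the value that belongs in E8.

Row 8 already contains {2, 3, 4, 6, 8, 9}.
Column E already contains {2, 3, 4, 5, 6, 7, 9}.
Its 3×3 block (box 8) already contains {3, 4, 5, 6, 8, 9}.
The only value from 1–9 not eliminated is 1, so E8 = 1.

1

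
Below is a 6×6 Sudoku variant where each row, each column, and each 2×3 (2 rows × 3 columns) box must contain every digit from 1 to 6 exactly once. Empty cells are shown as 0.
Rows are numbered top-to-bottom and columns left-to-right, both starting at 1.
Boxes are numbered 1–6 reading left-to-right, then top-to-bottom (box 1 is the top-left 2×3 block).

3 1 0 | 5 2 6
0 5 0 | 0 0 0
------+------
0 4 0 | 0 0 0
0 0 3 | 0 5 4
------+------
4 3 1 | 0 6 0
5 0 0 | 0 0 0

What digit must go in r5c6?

5

Cell r5c6 itself could take any of {2, 5} by direct elimination.
Consider where 5 can go in column 6.
r2c6 is out (row 2 already has a 5).
r3c6 is out (box 4 already has a 5).
r6c6 is out (row 6 already has a 5).
So the only cell in column 6 that can hold 5 is r5c6.
Therefore r5c6 = 5.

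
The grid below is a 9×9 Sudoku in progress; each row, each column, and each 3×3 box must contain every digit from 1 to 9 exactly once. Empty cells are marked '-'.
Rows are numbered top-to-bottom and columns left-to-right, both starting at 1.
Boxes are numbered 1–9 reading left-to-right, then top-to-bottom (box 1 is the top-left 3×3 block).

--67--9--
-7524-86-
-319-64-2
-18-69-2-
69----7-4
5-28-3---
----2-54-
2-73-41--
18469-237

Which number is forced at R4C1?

Cell R4C1 itself could take any of {3, 4, 7} by direct elimination.
Consider where 7 can go in column 1.
R1C1 is out (row 1 already has a 7).
R2C1 is out (row 2 already has a 7).
R3C1 is out (box 1 already has a 7).
R7C1 is out (box 7 already has a 7).
So the only cell in column 1 that can hold 7 is R4C1.
Therefore R4C1 = 7.

7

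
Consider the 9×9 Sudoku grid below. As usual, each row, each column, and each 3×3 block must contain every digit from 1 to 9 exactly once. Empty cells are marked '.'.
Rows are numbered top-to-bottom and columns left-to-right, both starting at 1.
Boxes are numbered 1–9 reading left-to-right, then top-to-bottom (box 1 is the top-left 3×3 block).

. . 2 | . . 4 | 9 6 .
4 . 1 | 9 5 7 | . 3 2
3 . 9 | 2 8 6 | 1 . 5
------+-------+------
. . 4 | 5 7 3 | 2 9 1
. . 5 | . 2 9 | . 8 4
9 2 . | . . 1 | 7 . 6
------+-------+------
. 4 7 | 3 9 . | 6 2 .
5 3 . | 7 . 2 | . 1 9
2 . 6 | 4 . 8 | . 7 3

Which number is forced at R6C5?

Row 6 already contains {1, 2, 6, 7, 9}.
Column 5 already contains {2, 5, 7, 8, 9}.
Its 3×3 block (box 5) already contains {1, 2, 3, 5, 7, 9}.
The only value from 1–9 not eliminated is 4, so R6C5 = 4.

4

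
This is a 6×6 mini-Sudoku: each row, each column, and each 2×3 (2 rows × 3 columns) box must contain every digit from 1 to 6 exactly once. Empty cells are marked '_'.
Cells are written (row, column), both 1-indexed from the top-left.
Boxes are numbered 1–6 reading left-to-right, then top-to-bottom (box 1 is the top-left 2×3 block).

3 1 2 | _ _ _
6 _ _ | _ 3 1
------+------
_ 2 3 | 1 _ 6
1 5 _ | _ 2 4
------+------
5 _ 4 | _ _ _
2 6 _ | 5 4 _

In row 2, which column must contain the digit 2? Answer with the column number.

4

Consider where 2 can go in row 2.
(2,2) is out (column 2 already has a 2).
(2,3) is out (column 3 already has a 2).
So the only cell in row 2 that can hold 2 is (2,4).
That is column 4.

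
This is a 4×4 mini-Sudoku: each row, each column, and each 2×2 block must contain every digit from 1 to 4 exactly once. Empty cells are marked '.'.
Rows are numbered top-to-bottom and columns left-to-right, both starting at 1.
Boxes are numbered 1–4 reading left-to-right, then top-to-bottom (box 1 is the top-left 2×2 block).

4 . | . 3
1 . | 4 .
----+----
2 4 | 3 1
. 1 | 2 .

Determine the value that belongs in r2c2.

Cell r2c2 itself could take any of {2, 3} by direct elimination.
Consider where 3 can go in row 2.
r2c4 is out (column 4 already has a 3).
So the only cell in row 2 that can hold 3 is r2c2.
Therefore r2c2 = 3.

3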